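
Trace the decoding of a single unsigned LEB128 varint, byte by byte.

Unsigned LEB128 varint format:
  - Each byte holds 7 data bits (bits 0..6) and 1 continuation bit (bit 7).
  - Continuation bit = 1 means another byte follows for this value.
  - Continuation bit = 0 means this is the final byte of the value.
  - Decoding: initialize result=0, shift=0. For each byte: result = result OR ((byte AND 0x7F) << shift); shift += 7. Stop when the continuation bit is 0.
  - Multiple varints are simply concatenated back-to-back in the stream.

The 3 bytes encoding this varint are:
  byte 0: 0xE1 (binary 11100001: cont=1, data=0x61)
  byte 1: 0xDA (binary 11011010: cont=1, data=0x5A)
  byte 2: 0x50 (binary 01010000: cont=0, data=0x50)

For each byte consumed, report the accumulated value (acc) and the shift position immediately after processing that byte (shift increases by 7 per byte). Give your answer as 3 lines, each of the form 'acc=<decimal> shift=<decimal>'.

Answer: acc=97 shift=7
acc=11617 shift=14
acc=1322337 shift=21

Derivation:
byte 0=0xE1: payload=0x61=97, contrib = 97<<0 = 97; acc -> 97, shift -> 7
byte 1=0xDA: payload=0x5A=90, contrib = 90<<7 = 11520; acc -> 11617, shift -> 14
byte 2=0x50: payload=0x50=80, contrib = 80<<14 = 1310720; acc -> 1322337, shift -> 21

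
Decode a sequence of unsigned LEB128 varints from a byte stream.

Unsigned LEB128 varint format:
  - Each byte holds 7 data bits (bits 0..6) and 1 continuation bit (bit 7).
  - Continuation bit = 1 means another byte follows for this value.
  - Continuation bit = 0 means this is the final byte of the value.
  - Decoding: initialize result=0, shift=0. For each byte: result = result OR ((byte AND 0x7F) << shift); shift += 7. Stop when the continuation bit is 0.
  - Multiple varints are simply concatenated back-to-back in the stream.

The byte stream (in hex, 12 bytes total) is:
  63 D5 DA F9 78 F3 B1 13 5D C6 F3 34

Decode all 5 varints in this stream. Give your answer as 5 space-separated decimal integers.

Answer: 99 253652309 317683 93 866758

Derivation:
  byte[0]=0x63 cont=0 payload=0x63=99: acc |= 99<<0 -> acc=99 shift=7 [end]
Varint 1: bytes[0:1] = 63 -> value 99 (1 byte(s))
  byte[1]=0xD5 cont=1 payload=0x55=85: acc |= 85<<0 -> acc=85 shift=7
  byte[2]=0xDA cont=1 payload=0x5A=90: acc |= 90<<7 -> acc=11605 shift=14
  byte[3]=0xF9 cont=1 payload=0x79=121: acc |= 121<<14 -> acc=1994069 shift=21
  byte[4]=0x78 cont=0 payload=0x78=120: acc |= 120<<21 -> acc=253652309 shift=28 [end]
Varint 2: bytes[1:5] = D5 DA F9 78 -> value 253652309 (4 byte(s))
  byte[5]=0xF3 cont=1 payload=0x73=115: acc |= 115<<0 -> acc=115 shift=7
  byte[6]=0xB1 cont=1 payload=0x31=49: acc |= 49<<7 -> acc=6387 shift=14
  byte[7]=0x13 cont=0 payload=0x13=19: acc |= 19<<14 -> acc=317683 shift=21 [end]
Varint 3: bytes[5:8] = F3 B1 13 -> value 317683 (3 byte(s))
  byte[8]=0x5D cont=0 payload=0x5D=93: acc |= 93<<0 -> acc=93 shift=7 [end]
Varint 4: bytes[8:9] = 5D -> value 93 (1 byte(s))
  byte[9]=0xC6 cont=1 payload=0x46=70: acc |= 70<<0 -> acc=70 shift=7
  byte[10]=0xF3 cont=1 payload=0x73=115: acc |= 115<<7 -> acc=14790 shift=14
  byte[11]=0x34 cont=0 payload=0x34=52: acc |= 52<<14 -> acc=866758 shift=21 [end]
Varint 5: bytes[9:12] = C6 F3 34 -> value 866758 (3 byte(s))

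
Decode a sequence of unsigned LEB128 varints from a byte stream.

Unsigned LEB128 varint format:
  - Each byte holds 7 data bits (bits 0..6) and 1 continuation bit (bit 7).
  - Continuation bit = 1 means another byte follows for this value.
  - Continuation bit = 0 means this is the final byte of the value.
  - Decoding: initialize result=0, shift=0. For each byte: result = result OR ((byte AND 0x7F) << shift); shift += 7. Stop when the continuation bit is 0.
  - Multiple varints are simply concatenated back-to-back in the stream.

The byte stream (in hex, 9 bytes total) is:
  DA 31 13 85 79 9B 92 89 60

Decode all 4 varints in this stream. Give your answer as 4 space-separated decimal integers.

  byte[0]=0xDA cont=1 payload=0x5A=90: acc |= 90<<0 -> acc=90 shift=7
  byte[1]=0x31 cont=0 payload=0x31=49: acc |= 49<<7 -> acc=6362 shift=14 [end]
Varint 1: bytes[0:2] = DA 31 -> value 6362 (2 byte(s))
  byte[2]=0x13 cont=0 payload=0x13=19: acc |= 19<<0 -> acc=19 shift=7 [end]
Varint 2: bytes[2:3] = 13 -> value 19 (1 byte(s))
  byte[3]=0x85 cont=1 payload=0x05=5: acc |= 5<<0 -> acc=5 shift=7
  byte[4]=0x79 cont=0 payload=0x79=121: acc |= 121<<7 -> acc=15493 shift=14 [end]
Varint 3: bytes[3:5] = 85 79 -> value 15493 (2 byte(s))
  byte[5]=0x9B cont=1 payload=0x1B=27: acc |= 27<<0 -> acc=27 shift=7
  byte[6]=0x92 cont=1 payload=0x12=18: acc |= 18<<7 -> acc=2331 shift=14
  byte[7]=0x89 cont=1 payload=0x09=9: acc |= 9<<14 -> acc=149787 shift=21
  byte[8]=0x60 cont=0 payload=0x60=96: acc |= 96<<21 -> acc=201476379 shift=28 [end]
Varint 4: bytes[5:9] = 9B 92 89 60 -> value 201476379 (4 byte(s))

Answer: 6362 19 15493 201476379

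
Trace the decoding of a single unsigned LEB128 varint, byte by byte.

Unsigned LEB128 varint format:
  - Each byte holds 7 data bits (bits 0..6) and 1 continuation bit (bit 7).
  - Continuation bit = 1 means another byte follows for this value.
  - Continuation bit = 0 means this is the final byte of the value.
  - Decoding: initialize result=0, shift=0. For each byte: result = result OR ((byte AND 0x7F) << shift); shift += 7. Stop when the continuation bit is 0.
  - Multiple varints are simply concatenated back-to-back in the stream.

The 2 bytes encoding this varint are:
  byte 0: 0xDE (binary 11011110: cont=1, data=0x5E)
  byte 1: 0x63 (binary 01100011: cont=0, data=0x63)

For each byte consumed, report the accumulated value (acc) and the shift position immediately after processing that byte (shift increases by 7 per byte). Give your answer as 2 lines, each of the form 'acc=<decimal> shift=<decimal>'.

byte 0=0xDE: payload=0x5E=94, contrib = 94<<0 = 94; acc -> 94, shift -> 7
byte 1=0x63: payload=0x63=99, contrib = 99<<7 = 12672; acc -> 12766, shift -> 14

Answer: acc=94 shift=7
acc=12766 shift=14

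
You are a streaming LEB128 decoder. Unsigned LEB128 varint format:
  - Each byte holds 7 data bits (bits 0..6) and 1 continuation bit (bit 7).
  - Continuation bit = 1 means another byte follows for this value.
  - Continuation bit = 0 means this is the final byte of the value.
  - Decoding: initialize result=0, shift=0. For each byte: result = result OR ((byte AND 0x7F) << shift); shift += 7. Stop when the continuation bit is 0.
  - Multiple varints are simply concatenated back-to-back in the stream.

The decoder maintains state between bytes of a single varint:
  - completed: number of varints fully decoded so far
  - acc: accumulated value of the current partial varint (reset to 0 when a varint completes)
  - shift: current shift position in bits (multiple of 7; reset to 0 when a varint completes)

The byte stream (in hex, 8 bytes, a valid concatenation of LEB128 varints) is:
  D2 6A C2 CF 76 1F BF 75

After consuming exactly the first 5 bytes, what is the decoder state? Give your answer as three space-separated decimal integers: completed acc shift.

Answer: 2 0 0

Derivation:
byte[0]=0xD2 cont=1 payload=0x52: acc |= 82<<0 -> completed=0 acc=82 shift=7
byte[1]=0x6A cont=0 payload=0x6A: varint #1 complete (value=13650); reset -> completed=1 acc=0 shift=0
byte[2]=0xC2 cont=1 payload=0x42: acc |= 66<<0 -> completed=1 acc=66 shift=7
byte[3]=0xCF cont=1 payload=0x4F: acc |= 79<<7 -> completed=1 acc=10178 shift=14
byte[4]=0x76 cont=0 payload=0x76: varint #2 complete (value=1943490); reset -> completed=2 acc=0 shift=0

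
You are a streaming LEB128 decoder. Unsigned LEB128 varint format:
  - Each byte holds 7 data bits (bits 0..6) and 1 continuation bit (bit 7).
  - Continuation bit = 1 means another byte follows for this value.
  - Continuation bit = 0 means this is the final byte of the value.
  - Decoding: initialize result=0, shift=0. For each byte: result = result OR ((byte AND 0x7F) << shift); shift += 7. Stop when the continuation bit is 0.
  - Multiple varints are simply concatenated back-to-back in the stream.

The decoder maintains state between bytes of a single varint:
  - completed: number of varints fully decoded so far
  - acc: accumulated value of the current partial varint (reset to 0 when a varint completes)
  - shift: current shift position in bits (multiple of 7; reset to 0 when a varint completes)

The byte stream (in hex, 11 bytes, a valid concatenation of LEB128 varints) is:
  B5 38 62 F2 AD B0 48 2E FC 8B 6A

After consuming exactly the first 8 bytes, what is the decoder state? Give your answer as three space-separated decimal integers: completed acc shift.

byte[0]=0xB5 cont=1 payload=0x35: acc |= 53<<0 -> completed=0 acc=53 shift=7
byte[1]=0x38 cont=0 payload=0x38: varint #1 complete (value=7221); reset -> completed=1 acc=0 shift=0
byte[2]=0x62 cont=0 payload=0x62: varint #2 complete (value=98); reset -> completed=2 acc=0 shift=0
byte[3]=0xF2 cont=1 payload=0x72: acc |= 114<<0 -> completed=2 acc=114 shift=7
byte[4]=0xAD cont=1 payload=0x2D: acc |= 45<<7 -> completed=2 acc=5874 shift=14
byte[5]=0xB0 cont=1 payload=0x30: acc |= 48<<14 -> completed=2 acc=792306 shift=21
byte[6]=0x48 cont=0 payload=0x48: varint #3 complete (value=151787250); reset -> completed=3 acc=0 shift=0
byte[7]=0x2E cont=0 payload=0x2E: varint #4 complete (value=46); reset -> completed=4 acc=0 shift=0

Answer: 4 0 0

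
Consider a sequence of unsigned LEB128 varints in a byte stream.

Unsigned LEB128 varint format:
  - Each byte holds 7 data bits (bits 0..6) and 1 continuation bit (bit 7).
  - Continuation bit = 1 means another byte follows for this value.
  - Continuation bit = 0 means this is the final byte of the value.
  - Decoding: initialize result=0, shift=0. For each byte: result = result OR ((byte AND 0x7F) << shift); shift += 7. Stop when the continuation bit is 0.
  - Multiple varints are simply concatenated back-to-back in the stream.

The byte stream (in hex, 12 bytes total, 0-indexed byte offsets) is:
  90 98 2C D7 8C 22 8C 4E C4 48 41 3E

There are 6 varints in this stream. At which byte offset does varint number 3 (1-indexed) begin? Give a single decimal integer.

  byte[0]=0x90 cont=1 payload=0x10=16: acc |= 16<<0 -> acc=16 shift=7
  byte[1]=0x98 cont=1 payload=0x18=24: acc |= 24<<7 -> acc=3088 shift=14
  byte[2]=0x2C cont=0 payload=0x2C=44: acc |= 44<<14 -> acc=723984 shift=21 [end]
Varint 1: bytes[0:3] = 90 98 2C -> value 723984 (3 byte(s))
  byte[3]=0xD7 cont=1 payload=0x57=87: acc |= 87<<0 -> acc=87 shift=7
  byte[4]=0x8C cont=1 payload=0x0C=12: acc |= 12<<7 -> acc=1623 shift=14
  byte[5]=0x22 cont=0 payload=0x22=34: acc |= 34<<14 -> acc=558679 shift=21 [end]
Varint 2: bytes[3:6] = D7 8C 22 -> value 558679 (3 byte(s))
  byte[6]=0x8C cont=1 payload=0x0C=12: acc |= 12<<0 -> acc=12 shift=7
  byte[7]=0x4E cont=0 payload=0x4E=78: acc |= 78<<7 -> acc=9996 shift=14 [end]
Varint 3: bytes[6:8] = 8C 4E -> value 9996 (2 byte(s))
  byte[8]=0xC4 cont=1 payload=0x44=68: acc |= 68<<0 -> acc=68 shift=7
  byte[9]=0x48 cont=0 payload=0x48=72: acc |= 72<<7 -> acc=9284 shift=14 [end]
Varint 4: bytes[8:10] = C4 48 -> value 9284 (2 byte(s))
  byte[10]=0x41 cont=0 payload=0x41=65: acc |= 65<<0 -> acc=65 shift=7 [end]
Varint 5: bytes[10:11] = 41 -> value 65 (1 byte(s))
  byte[11]=0x3E cont=0 payload=0x3E=62: acc |= 62<<0 -> acc=62 shift=7 [end]
Varint 6: bytes[11:12] = 3E -> value 62 (1 byte(s))

Answer: 6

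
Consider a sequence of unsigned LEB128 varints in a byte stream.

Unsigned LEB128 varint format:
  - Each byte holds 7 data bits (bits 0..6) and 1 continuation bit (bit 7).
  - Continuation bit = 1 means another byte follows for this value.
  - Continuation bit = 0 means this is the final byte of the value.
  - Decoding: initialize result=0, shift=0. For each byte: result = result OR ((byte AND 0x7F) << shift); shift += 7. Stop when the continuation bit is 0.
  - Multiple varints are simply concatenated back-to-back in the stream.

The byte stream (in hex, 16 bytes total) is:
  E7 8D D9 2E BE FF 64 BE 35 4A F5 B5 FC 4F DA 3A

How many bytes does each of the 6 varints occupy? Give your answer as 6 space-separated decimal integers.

  byte[0]=0xE7 cont=1 payload=0x67=103: acc |= 103<<0 -> acc=103 shift=7
  byte[1]=0x8D cont=1 payload=0x0D=13: acc |= 13<<7 -> acc=1767 shift=14
  byte[2]=0xD9 cont=1 payload=0x59=89: acc |= 89<<14 -> acc=1459943 shift=21
  byte[3]=0x2E cont=0 payload=0x2E=46: acc |= 46<<21 -> acc=97928935 shift=28 [end]
Varint 1: bytes[0:4] = E7 8D D9 2E -> value 97928935 (4 byte(s))
  byte[4]=0xBE cont=1 payload=0x3E=62: acc |= 62<<0 -> acc=62 shift=7
  byte[5]=0xFF cont=1 payload=0x7F=127: acc |= 127<<7 -> acc=16318 shift=14
  byte[6]=0x64 cont=0 payload=0x64=100: acc |= 100<<14 -> acc=1654718 shift=21 [end]
Varint 2: bytes[4:7] = BE FF 64 -> value 1654718 (3 byte(s))
  byte[7]=0xBE cont=1 payload=0x3E=62: acc |= 62<<0 -> acc=62 shift=7
  byte[8]=0x35 cont=0 payload=0x35=53: acc |= 53<<7 -> acc=6846 shift=14 [end]
Varint 3: bytes[7:9] = BE 35 -> value 6846 (2 byte(s))
  byte[9]=0x4A cont=0 payload=0x4A=74: acc |= 74<<0 -> acc=74 shift=7 [end]
Varint 4: bytes[9:10] = 4A -> value 74 (1 byte(s))
  byte[10]=0xF5 cont=1 payload=0x75=117: acc |= 117<<0 -> acc=117 shift=7
  byte[11]=0xB5 cont=1 payload=0x35=53: acc |= 53<<7 -> acc=6901 shift=14
  byte[12]=0xFC cont=1 payload=0x7C=124: acc |= 124<<14 -> acc=2038517 shift=21
  byte[13]=0x4F cont=0 payload=0x4F=79: acc |= 79<<21 -> acc=167713525 shift=28 [end]
Varint 5: bytes[10:14] = F5 B5 FC 4F -> value 167713525 (4 byte(s))
  byte[14]=0xDA cont=1 payload=0x5A=90: acc |= 90<<0 -> acc=90 shift=7
  byte[15]=0x3A cont=0 payload=0x3A=58: acc |= 58<<7 -> acc=7514 shift=14 [end]
Varint 6: bytes[14:16] = DA 3A -> value 7514 (2 byte(s))

Answer: 4 3 2 1 4 2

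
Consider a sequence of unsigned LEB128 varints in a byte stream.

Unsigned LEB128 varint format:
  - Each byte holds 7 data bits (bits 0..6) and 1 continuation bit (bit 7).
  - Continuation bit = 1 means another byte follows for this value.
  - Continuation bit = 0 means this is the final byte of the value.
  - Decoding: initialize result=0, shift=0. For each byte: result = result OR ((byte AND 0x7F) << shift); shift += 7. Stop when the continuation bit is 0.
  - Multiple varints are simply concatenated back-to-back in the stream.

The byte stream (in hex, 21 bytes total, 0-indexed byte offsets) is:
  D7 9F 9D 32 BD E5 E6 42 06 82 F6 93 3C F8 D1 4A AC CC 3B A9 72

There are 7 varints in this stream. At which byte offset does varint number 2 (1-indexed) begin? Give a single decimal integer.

  byte[0]=0xD7 cont=1 payload=0x57=87: acc |= 87<<0 -> acc=87 shift=7
  byte[1]=0x9F cont=1 payload=0x1F=31: acc |= 31<<7 -> acc=4055 shift=14
  byte[2]=0x9D cont=1 payload=0x1D=29: acc |= 29<<14 -> acc=479191 shift=21
  byte[3]=0x32 cont=0 payload=0x32=50: acc |= 50<<21 -> acc=105336791 shift=28 [end]
Varint 1: bytes[0:4] = D7 9F 9D 32 -> value 105336791 (4 byte(s))
  byte[4]=0xBD cont=1 payload=0x3D=61: acc |= 61<<0 -> acc=61 shift=7
  byte[5]=0xE5 cont=1 payload=0x65=101: acc |= 101<<7 -> acc=12989 shift=14
  byte[6]=0xE6 cont=1 payload=0x66=102: acc |= 102<<14 -> acc=1684157 shift=21
  byte[7]=0x42 cont=0 payload=0x42=66: acc |= 66<<21 -> acc=140096189 shift=28 [end]
Varint 2: bytes[4:8] = BD E5 E6 42 -> value 140096189 (4 byte(s))
  byte[8]=0x06 cont=0 payload=0x06=6: acc |= 6<<0 -> acc=6 shift=7 [end]
Varint 3: bytes[8:9] = 06 -> value 6 (1 byte(s))
  byte[9]=0x82 cont=1 payload=0x02=2: acc |= 2<<0 -> acc=2 shift=7
  byte[10]=0xF6 cont=1 payload=0x76=118: acc |= 118<<7 -> acc=15106 shift=14
  byte[11]=0x93 cont=1 payload=0x13=19: acc |= 19<<14 -> acc=326402 shift=21
  byte[12]=0x3C cont=0 payload=0x3C=60: acc |= 60<<21 -> acc=126155522 shift=28 [end]
Varint 4: bytes[9:13] = 82 F6 93 3C -> value 126155522 (4 byte(s))
  byte[13]=0xF8 cont=1 payload=0x78=120: acc |= 120<<0 -> acc=120 shift=7
  byte[14]=0xD1 cont=1 payload=0x51=81: acc |= 81<<7 -> acc=10488 shift=14
  byte[15]=0x4A cont=0 payload=0x4A=74: acc |= 74<<14 -> acc=1222904 shift=21 [end]
Varint 5: bytes[13:16] = F8 D1 4A -> value 1222904 (3 byte(s))
  byte[16]=0xAC cont=1 payload=0x2C=44: acc |= 44<<0 -> acc=44 shift=7
  byte[17]=0xCC cont=1 payload=0x4C=76: acc |= 76<<7 -> acc=9772 shift=14
  byte[18]=0x3B cont=0 payload=0x3B=59: acc |= 59<<14 -> acc=976428 shift=21 [end]
Varint 6: bytes[16:19] = AC CC 3B -> value 976428 (3 byte(s))
  byte[19]=0xA9 cont=1 payload=0x29=41: acc |= 41<<0 -> acc=41 shift=7
  byte[20]=0x72 cont=0 payload=0x72=114: acc |= 114<<7 -> acc=14633 shift=14 [end]
Varint 7: bytes[19:21] = A9 72 -> value 14633 (2 byte(s))

Answer: 4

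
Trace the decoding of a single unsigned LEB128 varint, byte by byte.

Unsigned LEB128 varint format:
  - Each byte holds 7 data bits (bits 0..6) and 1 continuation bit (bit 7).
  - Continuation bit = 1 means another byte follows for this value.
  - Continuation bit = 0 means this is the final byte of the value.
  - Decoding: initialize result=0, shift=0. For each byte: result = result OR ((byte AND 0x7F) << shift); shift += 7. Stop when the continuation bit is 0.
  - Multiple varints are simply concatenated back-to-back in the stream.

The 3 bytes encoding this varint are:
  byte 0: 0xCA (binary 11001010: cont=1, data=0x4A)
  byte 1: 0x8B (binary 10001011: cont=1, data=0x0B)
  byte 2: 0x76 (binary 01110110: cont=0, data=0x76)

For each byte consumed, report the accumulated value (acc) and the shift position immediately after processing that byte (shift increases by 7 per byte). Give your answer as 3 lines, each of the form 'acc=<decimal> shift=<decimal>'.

Answer: acc=74 shift=7
acc=1482 shift=14
acc=1934794 shift=21

Derivation:
byte 0=0xCA: payload=0x4A=74, contrib = 74<<0 = 74; acc -> 74, shift -> 7
byte 1=0x8B: payload=0x0B=11, contrib = 11<<7 = 1408; acc -> 1482, shift -> 14
byte 2=0x76: payload=0x76=118, contrib = 118<<14 = 1933312; acc -> 1934794, shift -> 21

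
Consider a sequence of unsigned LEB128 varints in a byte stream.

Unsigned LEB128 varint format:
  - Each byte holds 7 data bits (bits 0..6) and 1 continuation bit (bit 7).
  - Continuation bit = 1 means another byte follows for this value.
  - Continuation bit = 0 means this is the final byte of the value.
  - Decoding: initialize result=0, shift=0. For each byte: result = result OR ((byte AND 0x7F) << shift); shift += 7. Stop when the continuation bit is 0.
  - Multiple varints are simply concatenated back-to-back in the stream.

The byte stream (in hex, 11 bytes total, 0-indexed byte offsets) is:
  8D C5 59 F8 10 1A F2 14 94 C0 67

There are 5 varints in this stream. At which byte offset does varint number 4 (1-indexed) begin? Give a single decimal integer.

Answer: 6

Derivation:
  byte[0]=0x8D cont=1 payload=0x0D=13: acc |= 13<<0 -> acc=13 shift=7
  byte[1]=0xC5 cont=1 payload=0x45=69: acc |= 69<<7 -> acc=8845 shift=14
  byte[2]=0x59 cont=0 payload=0x59=89: acc |= 89<<14 -> acc=1467021 shift=21 [end]
Varint 1: bytes[0:3] = 8D C5 59 -> value 1467021 (3 byte(s))
  byte[3]=0xF8 cont=1 payload=0x78=120: acc |= 120<<0 -> acc=120 shift=7
  byte[4]=0x10 cont=0 payload=0x10=16: acc |= 16<<7 -> acc=2168 shift=14 [end]
Varint 2: bytes[3:5] = F8 10 -> value 2168 (2 byte(s))
  byte[5]=0x1A cont=0 payload=0x1A=26: acc |= 26<<0 -> acc=26 shift=7 [end]
Varint 3: bytes[5:6] = 1A -> value 26 (1 byte(s))
  byte[6]=0xF2 cont=1 payload=0x72=114: acc |= 114<<0 -> acc=114 shift=7
  byte[7]=0x14 cont=0 payload=0x14=20: acc |= 20<<7 -> acc=2674 shift=14 [end]
Varint 4: bytes[6:8] = F2 14 -> value 2674 (2 byte(s))
  byte[8]=0x94 cont=1 payload=0x14=20: acc |= 20<<0 -> acc=20 shift=7
  byte[9]=0xC0 cont=1 payload=0x40=64: acc |= 64<<7 -> acc=8212 shift=14
  byte[10]=0x67 cont=0 payload=0x67=103: acc |= 103<<14 -> acc=1695764 shift=21 [end]
Varint 5: bytes[8:11] = 94 C0 67 -> value 1695764 (3 byte(s))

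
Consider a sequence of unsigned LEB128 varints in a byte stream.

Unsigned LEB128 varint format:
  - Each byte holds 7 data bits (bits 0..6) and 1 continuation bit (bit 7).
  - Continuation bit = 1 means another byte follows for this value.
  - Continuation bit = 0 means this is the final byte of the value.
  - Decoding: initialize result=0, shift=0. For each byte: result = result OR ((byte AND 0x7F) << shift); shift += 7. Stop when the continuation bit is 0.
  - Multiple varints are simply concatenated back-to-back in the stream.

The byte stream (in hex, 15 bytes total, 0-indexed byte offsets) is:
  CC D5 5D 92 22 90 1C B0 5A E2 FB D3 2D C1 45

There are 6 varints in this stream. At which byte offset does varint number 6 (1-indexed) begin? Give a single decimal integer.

  byte[0]=0xCC cont=1 payload=0x4C=76: acc |= 76<<0 -> acc=76 shift=7
  byte[1]=0xD5 cont=1 payload=0x55=85: acc |= 85<<7 -> acc=10956 shift=14
  byte[2]=0x5D cont=0 payload=0x5D=93: acc |= 93<<14 -> acc=1534668 shift=21 [end]
Varint 1: bytes[0:3] = CC D5 5D -> value 1534668 (3 byte(s))
  byte[3]=0x92 cont=1 payload=0x12=18: acc |= 18<<0 -> acc=18 shift=7
  byte[4]=0x22 cont=0 payload=0x22=34: acc |= 34<<7 -> acc=4370 shift=14 [end]
Varint 2: bytes[3:5] = 92 22 -> value 4370 (2 byte(s))
  byte[5]=0x90 cont=1 payload=0x10=16: acc |= 16<<0 -> acc=16 shift=7
  byte[6]=0x1C cont=0 payload=0x1C=28: acc |= 28<<7 -> acc=3600 shift=14 [end]
Varint 3: bytes[5:7] = 90 1C -> value 3600 (2 byte(s))
  byte[7]=0xB0 cont=1 payload=0x30=48: acc |= 48<<0 -> acc=48 shift=7
  byte[8]=0x5A cont=0 payload=0x5A=90: acc |= 90<<7 -> acc=11568 shift=14 [end]
Varint 4: bytes[7:9] = B0 5A -> value 11568 (2 byte(s))
  byte[9]=0xE2 cont=1 payload=0x62=98: acc |= 98<<0 -> acc=98 shift=7
  byte[10]=0xFB cont=1 payload=0x7B=123: acc |= 123<<7 -> acc=15842 shift=14
  byte[11]=0xD3 cont=1 payload=0x53=83: acc |= 83<<14 -> acc=1375714 shift=21
  byte[12]=0x2D cont=0 payload=0x2D=45: acc |= 45<<21 -> acc=95747554 shift=28 [end]
Varint 5: bytes[9:13] = E2 FB D3 2D -> value 95747554 (4 byte(s))
  byte[13]=0xC1 cont=1 payload=0x41=65: acc |= 65<<0 -> acc=65 shift=7
  byte[14]=0x45 cont=0 payload=0x45=69: acc |= 69<<7 -> acc=8897 shift=14 [end]
Varint 6: bytes[13:15] = C1 45 -> value 8897 (2 byte(s))

Answer: 13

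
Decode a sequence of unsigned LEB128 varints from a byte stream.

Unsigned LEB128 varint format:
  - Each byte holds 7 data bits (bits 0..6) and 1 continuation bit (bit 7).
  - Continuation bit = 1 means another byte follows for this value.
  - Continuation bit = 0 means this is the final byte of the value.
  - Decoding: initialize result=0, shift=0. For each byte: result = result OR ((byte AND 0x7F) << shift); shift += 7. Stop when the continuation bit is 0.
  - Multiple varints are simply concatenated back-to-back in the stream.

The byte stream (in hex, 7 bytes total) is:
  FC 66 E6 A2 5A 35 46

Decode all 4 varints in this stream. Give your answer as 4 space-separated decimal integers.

Answer: 13180 1479014 53 70

Derivation:
  byte[0]=0xFC cont=1 payload=0x7C=124: acc |= 124<<0 -> acc=124 shift=7
  byte[1]=0x66 cont=0 payload=0x66=102: acc |= 102<<7 -> acc=13180 shift=14 [end]
Varint 1: bytes[0:2] = FC 66 -> value 13180 (2 byte(s))
  byte[2]=0xE6 cont=1 payload=0x66=102: acc |= 102<<0 -> acc=102 shift=7
  byte[3]=0xA2 cont=1 payload=0x22=34: acc |= 34<<7 -> acc=4454 shift=14
  byte[4]=0x5A cont=0 payload=0x5A=90: acc |= 90<<14 -> acc=1479014 shift=21 [end]
Varint 2: bytes[2:5] = E6 A2 5A -> value 1479014 (3 byte(s))
  byte[5]=0x35 cont=0 payload=0x35=53: acc |= 53<<0 -> acc=53 shift=7 [end]
Varint 3: bytes[5:6] = 35 -> value 53 (1 byte(s))
  byte[6]=0x46 cont=0 payload=0x46=70: acc |= 70<<0 -> acc=70 shift=7 [end]
Varint 4: bytes[6:7] = 46 -> value 70 (1 byte(s))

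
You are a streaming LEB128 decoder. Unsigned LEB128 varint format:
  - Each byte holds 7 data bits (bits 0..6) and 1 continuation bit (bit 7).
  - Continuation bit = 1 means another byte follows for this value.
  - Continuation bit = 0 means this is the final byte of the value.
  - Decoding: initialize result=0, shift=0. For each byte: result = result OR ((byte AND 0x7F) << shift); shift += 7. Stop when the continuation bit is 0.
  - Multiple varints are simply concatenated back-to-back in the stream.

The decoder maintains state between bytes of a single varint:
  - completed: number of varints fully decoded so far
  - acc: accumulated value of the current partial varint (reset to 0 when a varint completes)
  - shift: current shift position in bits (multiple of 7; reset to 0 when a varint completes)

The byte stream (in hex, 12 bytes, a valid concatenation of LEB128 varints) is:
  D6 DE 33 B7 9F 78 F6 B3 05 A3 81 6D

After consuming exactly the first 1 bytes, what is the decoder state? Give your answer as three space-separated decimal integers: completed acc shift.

byte[0]=0xD6 cont=1 payload=0x56: acc |= 86<<0 -> completed=0 acc=86 shift=7

Answer: 0 86 7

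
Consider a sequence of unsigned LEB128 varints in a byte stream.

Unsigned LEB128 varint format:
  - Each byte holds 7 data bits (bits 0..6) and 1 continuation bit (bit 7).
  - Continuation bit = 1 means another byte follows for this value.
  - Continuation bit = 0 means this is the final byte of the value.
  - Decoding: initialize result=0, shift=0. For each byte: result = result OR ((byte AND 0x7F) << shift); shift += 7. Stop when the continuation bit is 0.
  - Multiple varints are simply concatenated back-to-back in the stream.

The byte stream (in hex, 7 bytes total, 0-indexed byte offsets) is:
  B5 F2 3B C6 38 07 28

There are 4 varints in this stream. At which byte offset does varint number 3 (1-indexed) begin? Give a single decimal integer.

Answer: 5

Derivation:
  byte[0]=0xB5 cont=1 payload=0x35=53: acc |= 53<<0 -> acc=53 shift=7
  byte[1]=0xF2 cont=1 payload=0x72=114: acc |= 114<<7 -> acc=14645 shift=14
  byte[2]=0x3B cont=0 payload=0x3B=59: acc |= 59<<14 -> acc=981301 shift=21 [end]
Varint 1: bytes[0:3] = B5 F2 3B -> value 981301 (3 byte(s))
  byte[3]=0xC6 cont=1 payload=0x46=70: acc |= 70<<0 -> acc=70 shift=7
  byte[4]=0x38 cont=0 payload=0x38=56: acc |= 56<<7 -> acc=7238 shift=14 [end]
Varint 2: bytes[3:5] = C6 38 -> value 7238 (2 byte(s))
  byte[5]=0x07 cont=0 payload=0x07=7: acc |= 7<<0 -> acc=7 shift=7 [end]
Varint 3: bytes[5:6] = 07 -> value 7 (1 byte(s))
  byte[6]=0x28 cont=0 payload=0x28=40: acc |= 40<<0 -> acc=40 shift=7 [end]
Varint 4: bytes[6:7] = 28 -> value 40 (1 byte(s))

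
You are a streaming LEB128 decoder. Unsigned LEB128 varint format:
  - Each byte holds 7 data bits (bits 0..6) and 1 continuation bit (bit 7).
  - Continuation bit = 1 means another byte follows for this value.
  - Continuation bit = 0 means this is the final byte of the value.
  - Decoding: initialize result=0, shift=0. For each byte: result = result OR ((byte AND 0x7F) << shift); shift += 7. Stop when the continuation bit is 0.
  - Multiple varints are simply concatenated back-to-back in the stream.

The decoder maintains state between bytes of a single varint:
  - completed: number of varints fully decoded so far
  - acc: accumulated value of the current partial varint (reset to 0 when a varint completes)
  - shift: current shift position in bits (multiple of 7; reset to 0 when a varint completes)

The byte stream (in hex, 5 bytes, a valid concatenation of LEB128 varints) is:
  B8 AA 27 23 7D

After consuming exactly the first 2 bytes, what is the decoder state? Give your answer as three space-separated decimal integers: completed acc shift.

byte[0]=0xB8 cont=1 payload=0x38: acc |= 56<<0 -> completed=0 acc=56 shift=7
byte[1]=0xAA cont=1 payload=0x2A: acc |= 42<<7 -> completed=0 acc=5432 shift=14

Answer: 0 5432 14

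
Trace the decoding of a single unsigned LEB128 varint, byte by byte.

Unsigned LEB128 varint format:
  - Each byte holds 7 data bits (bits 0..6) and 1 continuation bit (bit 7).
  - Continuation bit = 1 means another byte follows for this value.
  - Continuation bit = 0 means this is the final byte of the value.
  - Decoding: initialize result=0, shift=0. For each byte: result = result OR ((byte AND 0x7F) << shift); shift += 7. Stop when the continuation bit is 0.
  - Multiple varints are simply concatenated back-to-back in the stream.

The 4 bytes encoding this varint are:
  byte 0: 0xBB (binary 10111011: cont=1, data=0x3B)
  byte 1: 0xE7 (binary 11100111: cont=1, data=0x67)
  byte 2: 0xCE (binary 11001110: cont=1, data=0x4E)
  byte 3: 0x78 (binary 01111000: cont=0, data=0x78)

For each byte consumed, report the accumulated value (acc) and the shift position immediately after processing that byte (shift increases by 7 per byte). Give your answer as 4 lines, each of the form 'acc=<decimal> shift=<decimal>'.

byte 0=0xBB: payload=0x3B=59, contrib = 59<<0 = 59; acc -> 59, shift -> 7
byte 1=0xE7: payload=0x67=103, contrib = 103<<7 = 13184; acc -> 13243, shift -> 14
byte 2=0xCE: payload=0x4E=78, contrib = 78<<14 = 1277952; acc -> 1291195, shift -> 21
byte 3=0x78: payload=0x78=120, contrib = 120<<21 = 251658240; acc -> 252949435, shift -> 28

Answer: acc=59 shift=7
acc=13243 shift=14
acc=1291195 shift=21
acc=252949435 shift=28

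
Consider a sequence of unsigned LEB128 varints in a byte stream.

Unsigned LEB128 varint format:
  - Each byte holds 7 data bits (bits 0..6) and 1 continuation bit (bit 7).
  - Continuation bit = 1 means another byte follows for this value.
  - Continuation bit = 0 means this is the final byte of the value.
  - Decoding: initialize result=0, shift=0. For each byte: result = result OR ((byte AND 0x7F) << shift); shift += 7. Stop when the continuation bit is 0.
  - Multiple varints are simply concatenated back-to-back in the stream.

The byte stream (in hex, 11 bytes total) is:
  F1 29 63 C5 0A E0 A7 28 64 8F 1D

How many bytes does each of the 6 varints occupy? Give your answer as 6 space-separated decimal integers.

Answer: 2 1 2 3 1 2

Derivation:
  byte[0]=0xF1 cont=1 payload=0x71=113: acc |= 113<<0 -> acc=113 shift=7
  byte[1]=0x29 cont=0 payload=0x29=41: acc |= 41<<7 -> acc=5361 shift=14 [end]
Varint 1: bytes[0:2] = F1 29 -> value 5361 (2 byte(s))
  byte[2]=0x63 cont=0 payload=0x63=99: acc |= 99<<0 -> acc=99 shift=7 [end]
Varint 2: bytes[2:3] = 63 -> value 99 (1 byte(s))
  byte[3]=0xC5 cont=1 payload=0x45=69: acc |= 69<<0 -> acc=69 shift=7
  byte[4]=0x0A cont=0 payload=0x0A=10: acc |= 10<<7 -> acc=1349 shift=14 [end]
Varint 3: bytes[3:5] = C5 0A -> value 1349 (2 byte(s))
  byte[5]=0xE0 cont=1 payload=0x60=96: acc |= 96<<0 -> acc=96 shift=7
  byte[6]=0xA7 cont=1 payload=0x27=39: acc |= 39<<7 -> acc=5088 shift=14
  byte[7]=0x28 cont=0 payload=0x28=40: acc |= 40<<14 -> acc=660448 shift=21 [end]
Varint 4: bytes[5:8] = E0 A7 28 -> value 660448 (3 byte(s))
  byte[8]=0x64 cont=0 payload=0x64=100: acc |= 100<<0 -> acc=100 shift=7 [end]
Varint 5: bytes[8:9] = 64 -> value 100 (1 byte(s))
  byte[9]=0x8F cont=1 payload=0x0F=15: acc |= 15<<0 -> acc=15 shift=7
  byte[10]=0x1D cont=0 payload=0x1D=29: acc |= 29<<7 -> acc=3727 shift=14 [end]
Varint 6: bytes[9:11] = 8F 1D -> value 3727 (2 byte(s))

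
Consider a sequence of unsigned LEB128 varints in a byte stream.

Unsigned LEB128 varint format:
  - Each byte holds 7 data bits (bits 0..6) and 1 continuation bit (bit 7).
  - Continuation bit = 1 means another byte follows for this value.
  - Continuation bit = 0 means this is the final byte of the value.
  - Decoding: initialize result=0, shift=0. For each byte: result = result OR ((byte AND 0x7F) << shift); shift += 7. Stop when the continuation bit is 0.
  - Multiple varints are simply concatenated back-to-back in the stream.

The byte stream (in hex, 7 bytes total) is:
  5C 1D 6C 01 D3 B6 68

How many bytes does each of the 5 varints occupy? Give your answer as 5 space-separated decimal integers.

Answer: 1 1 1 1 3

Derivation:
  byte[0]=0x5C cont=0 payload=0x5C=92: acc |= 92<<0 -> acc=92 shift=7 [end]
Varint 1: bytes[0:1] = 5C -> value 92 (1 byte(s))
  byte[1]=0x1D cont=0 payload=0x1D=29: acc |= 29<<0 -> acc=29 shift=7 [end]
Varint 2: bytes[1:2] = 1D -> value 29 (1 byte(s))
  byte[2]=0x6C cont=0 payload=0x6C=108: acc |= 108<<0 -> acc=108 shift=7 [end]
Varint 3: bytes[2:3] = 6C -> value 108 (1 byte(s))
  byte[3]=0x01 cont=0 payload=0x01=1: acc |= 1<<0 -> acc=1 shift=7 [end]
Varint 4: bytes[3:4] = 01 -> value 1 (1 byte(s))
  byte[4]=0xD3 cont=1 payload=0x53=83: acc |= 83<<0 -> acc=83 shift=7
  byte[5]=0xB6 cont=1 payload=0x36=54: acc |= 54<<7 -> acc=6995 shift=14
  byte[6]=0x68 cont=0 payload=0x68=104: acc |= 104<<14 -> acc=1710931 shift=21 [end]
Varint 5: bytes[4:7] = D3 B6 68 -> value 1710931 (3 byte(s))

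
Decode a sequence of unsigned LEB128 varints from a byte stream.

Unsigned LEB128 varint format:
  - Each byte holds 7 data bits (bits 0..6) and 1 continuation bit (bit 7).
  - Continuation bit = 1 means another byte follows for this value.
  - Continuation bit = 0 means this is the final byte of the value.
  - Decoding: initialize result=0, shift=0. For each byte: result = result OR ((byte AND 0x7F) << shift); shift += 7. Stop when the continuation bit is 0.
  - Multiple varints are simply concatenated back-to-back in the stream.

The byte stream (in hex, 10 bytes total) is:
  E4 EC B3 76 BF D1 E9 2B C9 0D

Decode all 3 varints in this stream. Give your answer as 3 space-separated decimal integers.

  byte[0]=0xE4 cont=1 payload=0x64=100: acc |= 100<<0 -> acc=100 shift=7
  byte[1]=0xEC cont=1 payload=0x6C=108: acc |= 108<<7 -> acc=13924 shift=14
  byte[2]=0xB3 cont=1 payload=0x33=51: acc |= 51<<14 -> acc=849508 shift=21
  byte[3]=0x76 cont=0 payload=0x76=118: acc |= 118<<21 -> acc=248313444 shift=28 [end]
Varint 1: bytes[0:4] = E4 EC B3 76 -> value 248313444 (4 byte(s))
  byte[4]=0xBF cont=1 payload=0x3F=63: acc |= 63<<0 -> acc=63 shift=7
  byte[5]=0xD1 cont=1 payload=0x51=81: acc |= 81<<7 -> acc=10431 shift=14
  byte[6]=0xE9 cont=1 payload=0x69=105: acc |= 105<<14 -> acc=1730751 shift=21
  byte[7]=0x2B cont=0 payload=0x2B=43: acc |= 43<<21 -> acc=91908287 shift=28 [end]
Varint 2: bytes[4:8] = BF D1 E9 2B -> value 91908287 (4 byte(s))
  byte[8]=0xC9 cont=1 payload=0x49=73: acc |= 73<<0 -> acc=73 shift=7
  byte[9]=0x0D cont=0 payload=0x0D=13: acc |= 13<<7 -> acc=1737 shift=14 [end]
Varint 3: bytes[8:10] = C9 0D -> value 1737 (2 byte(s))

Answer: 248313444 91908287 1737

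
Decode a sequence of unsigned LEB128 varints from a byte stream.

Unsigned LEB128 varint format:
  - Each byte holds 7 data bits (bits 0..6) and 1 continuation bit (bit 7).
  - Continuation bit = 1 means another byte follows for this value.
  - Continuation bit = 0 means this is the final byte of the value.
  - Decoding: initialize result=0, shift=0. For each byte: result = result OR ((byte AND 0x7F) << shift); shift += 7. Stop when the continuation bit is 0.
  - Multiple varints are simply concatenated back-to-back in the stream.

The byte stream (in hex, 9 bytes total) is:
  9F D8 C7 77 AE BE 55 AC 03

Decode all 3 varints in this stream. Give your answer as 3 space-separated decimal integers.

Answer: 250735647 1400622 428

Derivation:
  byte[0]=0x9F cont=1 payload=0x1F=31: acc |= 31<<0 -> acc=31 shift=7
  byte[1]=0xD8 cont=1 payload=0x58=88: acc |= 88<<7 -> acc=11295 shift=14
  byte[2]=0xC7 cont=1 payload=0x47=71: acc |= 71<<14 -> acc=1174559 shift=21
  byte[3]=0x77 cont=0 payload=0x77=119: acc |= 119<<21 -> acc=250735647 shift=28 [end]
Varint 1: bytes[0:4] = 9F D8 C7 77 -> value 250735647 (4 byte(s))
  byte[4]=0xAE cont=1 payload=0x2E=46: acc |= 46<<0 -> acc=46 shift=7
  byte[5]=0xBE cont=1 payload=0x3E=62: acc |= 62<<7 -> acc=7982 shift=14
  byte[6]=0x55 cont=0 payload=0x55=85: acc |= 85<<14 -> acc=1400622 shift=21 [end]
Varint 2: bytes[4:7] = AE BE 55 -> value 1400622 (3 byte(s))
  byte[7]=0xAC cont=1 payload=0x2C=44: acc |= 44<<0 -> acc=44 shift=7
  byte[8]=0x03 cont=0 payload=0x03=3: acc |= 3<<7 -> acc=428 shift=14 [end]
Varint 3: bytes[7:9] = AC 03 -> value 428 (2 byte(s))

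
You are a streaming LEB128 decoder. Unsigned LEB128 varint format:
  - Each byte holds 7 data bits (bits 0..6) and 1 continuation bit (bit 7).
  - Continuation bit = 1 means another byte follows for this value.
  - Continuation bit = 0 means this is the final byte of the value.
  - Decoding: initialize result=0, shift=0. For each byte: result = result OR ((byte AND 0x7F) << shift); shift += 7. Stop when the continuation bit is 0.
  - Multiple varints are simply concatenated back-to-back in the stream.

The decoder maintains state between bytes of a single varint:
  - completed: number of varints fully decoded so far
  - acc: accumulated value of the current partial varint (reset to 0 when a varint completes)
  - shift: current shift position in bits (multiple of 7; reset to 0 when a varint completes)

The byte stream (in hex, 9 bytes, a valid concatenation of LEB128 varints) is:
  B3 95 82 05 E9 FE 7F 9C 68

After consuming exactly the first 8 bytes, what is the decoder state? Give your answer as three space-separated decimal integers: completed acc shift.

Answer: 2 28 7

Derivation:
byte[0]=0xB3 cont=1 payload=0x33: acc |= 51<<0 -> completed=0 acc=51 shift=7
byte[1]=0x95 cont=1 payload=0x15: acc |= 21<<7 -> completed=0 acc=2739 shift=14
byte[2]=0x82 cont=1 payload=0x02: acc |= 2<<14 -> completed=0 acc=35507 shift=21
byte[3]=0x05 cont=0 payload=0x05: varint #1 complete (value=10521267); reset -> completed=1 acc=0 shift=0
byte[4]=0xE9 cont=1 payload=0x69: acc |= 105<<0 -> completed=1 acc=105 shift=7
byte[5]=0xFE cont=1 payload=0x7E: acc |= 126<<7 -> completed=1 acc=16233 shift=14
byte[6]=0x7F cont=0 payload=0x7F: varint #2 complete (value=2097001); reset -> completed=2 acc=0 shift=0
byte[7]=0x9C cont=1 payload=0x1C: acc |= 28<<0 -> completed=2 acc=28 shift=7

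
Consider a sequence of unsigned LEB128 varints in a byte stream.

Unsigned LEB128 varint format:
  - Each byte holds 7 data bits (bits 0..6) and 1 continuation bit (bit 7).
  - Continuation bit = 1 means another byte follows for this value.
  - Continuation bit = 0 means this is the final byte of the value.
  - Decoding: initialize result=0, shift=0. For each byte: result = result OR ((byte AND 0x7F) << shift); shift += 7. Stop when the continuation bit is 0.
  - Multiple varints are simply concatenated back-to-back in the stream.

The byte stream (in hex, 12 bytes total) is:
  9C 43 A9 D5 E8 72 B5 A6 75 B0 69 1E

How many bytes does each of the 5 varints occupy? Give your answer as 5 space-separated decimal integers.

Answer: 2 4 3 2 1

Derivation:
  byte[0]=0x9C cont=1 payload=0x1C=28: acc |= 28<<0 -> acc=28 shift=7
  byte[1]=0x43 cont=0 payload=0x43=67: acc |= 67<<7 -> acc=8604 shift=14 [end]
Varint 1: bytes[0:2] = 9C 43 -> value 8604 (2 byte(s))
  byte[2]=0xA9 cont=1 payload=0x29=41: acc |= 41<<0 -> acc=41 shift=7
  byte[3]=0xD5 cont=1 payload=0x55=85: acc |= 85<<7 -> acc=10921 shift=14
  byte[4]=0xE8 cont=1 payload=0x68=104: acc |= 104<<14 -> acc=1714857 shift=21
  byte[5]=0x72 cont=0 payload=0x72=114: acc |= 114<<21 -> acc=240790185 shift=28 [end]
Varint 2: bytes[2:6] = A9 D5 E8 72 -> value 240790185 (4 byte(s))
  byte[6]=0xB5 cont=1 payload=0x35=53: acc |= 53<<0 -> acc=53 shift=7
  byte[7]=0xA6 cont=1 payload=0x26=38: acc |= 38<<7 -> acc=4917 shift=14
  byte[8]=0x75 cont=0 payload=0x75=117: acc |= 117<<14 -> acc=1921845 shift=21 [end]
Varint 3: bytes[6:9] = B5 A6 75 -> value 1921845 (3 byte(s))
  byte[9]=0xB0 cont=1 payload=0x30=48: acc |= 48<<0 -> acc=48 shift=7
  byte[10]=0x69 cont=0 payload=0x69=105: acc |= 105<<7 -> acc=13488 shift=14 [end]
Varint 4: bytes[9:11] = B0 69 -> value 13488 (2 byte(s))
  byte[11]=0x1E cont=0 payload=0x1E=30: acc |= 30<<0 -> acc=30 shift=7 [end]
Varint 5: bytes[11:12] = 1E -> value 30 (1 byte(s))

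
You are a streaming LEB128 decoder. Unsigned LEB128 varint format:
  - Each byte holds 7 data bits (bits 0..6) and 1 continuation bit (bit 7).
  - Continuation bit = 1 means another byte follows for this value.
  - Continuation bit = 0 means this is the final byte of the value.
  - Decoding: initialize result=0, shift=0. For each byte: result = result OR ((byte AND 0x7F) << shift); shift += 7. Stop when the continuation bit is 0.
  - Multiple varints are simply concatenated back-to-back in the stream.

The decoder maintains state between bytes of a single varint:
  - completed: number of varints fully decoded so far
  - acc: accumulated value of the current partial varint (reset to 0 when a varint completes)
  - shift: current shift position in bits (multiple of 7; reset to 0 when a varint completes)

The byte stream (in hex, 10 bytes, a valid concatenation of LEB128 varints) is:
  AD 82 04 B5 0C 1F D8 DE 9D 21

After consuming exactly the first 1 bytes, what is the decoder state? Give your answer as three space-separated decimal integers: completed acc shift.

byte[0]=0xAD cont=1 payload=0x2D: acc |= 45<<0 -> completed=0 acc=45 shift=7

Answer: 0 45 7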